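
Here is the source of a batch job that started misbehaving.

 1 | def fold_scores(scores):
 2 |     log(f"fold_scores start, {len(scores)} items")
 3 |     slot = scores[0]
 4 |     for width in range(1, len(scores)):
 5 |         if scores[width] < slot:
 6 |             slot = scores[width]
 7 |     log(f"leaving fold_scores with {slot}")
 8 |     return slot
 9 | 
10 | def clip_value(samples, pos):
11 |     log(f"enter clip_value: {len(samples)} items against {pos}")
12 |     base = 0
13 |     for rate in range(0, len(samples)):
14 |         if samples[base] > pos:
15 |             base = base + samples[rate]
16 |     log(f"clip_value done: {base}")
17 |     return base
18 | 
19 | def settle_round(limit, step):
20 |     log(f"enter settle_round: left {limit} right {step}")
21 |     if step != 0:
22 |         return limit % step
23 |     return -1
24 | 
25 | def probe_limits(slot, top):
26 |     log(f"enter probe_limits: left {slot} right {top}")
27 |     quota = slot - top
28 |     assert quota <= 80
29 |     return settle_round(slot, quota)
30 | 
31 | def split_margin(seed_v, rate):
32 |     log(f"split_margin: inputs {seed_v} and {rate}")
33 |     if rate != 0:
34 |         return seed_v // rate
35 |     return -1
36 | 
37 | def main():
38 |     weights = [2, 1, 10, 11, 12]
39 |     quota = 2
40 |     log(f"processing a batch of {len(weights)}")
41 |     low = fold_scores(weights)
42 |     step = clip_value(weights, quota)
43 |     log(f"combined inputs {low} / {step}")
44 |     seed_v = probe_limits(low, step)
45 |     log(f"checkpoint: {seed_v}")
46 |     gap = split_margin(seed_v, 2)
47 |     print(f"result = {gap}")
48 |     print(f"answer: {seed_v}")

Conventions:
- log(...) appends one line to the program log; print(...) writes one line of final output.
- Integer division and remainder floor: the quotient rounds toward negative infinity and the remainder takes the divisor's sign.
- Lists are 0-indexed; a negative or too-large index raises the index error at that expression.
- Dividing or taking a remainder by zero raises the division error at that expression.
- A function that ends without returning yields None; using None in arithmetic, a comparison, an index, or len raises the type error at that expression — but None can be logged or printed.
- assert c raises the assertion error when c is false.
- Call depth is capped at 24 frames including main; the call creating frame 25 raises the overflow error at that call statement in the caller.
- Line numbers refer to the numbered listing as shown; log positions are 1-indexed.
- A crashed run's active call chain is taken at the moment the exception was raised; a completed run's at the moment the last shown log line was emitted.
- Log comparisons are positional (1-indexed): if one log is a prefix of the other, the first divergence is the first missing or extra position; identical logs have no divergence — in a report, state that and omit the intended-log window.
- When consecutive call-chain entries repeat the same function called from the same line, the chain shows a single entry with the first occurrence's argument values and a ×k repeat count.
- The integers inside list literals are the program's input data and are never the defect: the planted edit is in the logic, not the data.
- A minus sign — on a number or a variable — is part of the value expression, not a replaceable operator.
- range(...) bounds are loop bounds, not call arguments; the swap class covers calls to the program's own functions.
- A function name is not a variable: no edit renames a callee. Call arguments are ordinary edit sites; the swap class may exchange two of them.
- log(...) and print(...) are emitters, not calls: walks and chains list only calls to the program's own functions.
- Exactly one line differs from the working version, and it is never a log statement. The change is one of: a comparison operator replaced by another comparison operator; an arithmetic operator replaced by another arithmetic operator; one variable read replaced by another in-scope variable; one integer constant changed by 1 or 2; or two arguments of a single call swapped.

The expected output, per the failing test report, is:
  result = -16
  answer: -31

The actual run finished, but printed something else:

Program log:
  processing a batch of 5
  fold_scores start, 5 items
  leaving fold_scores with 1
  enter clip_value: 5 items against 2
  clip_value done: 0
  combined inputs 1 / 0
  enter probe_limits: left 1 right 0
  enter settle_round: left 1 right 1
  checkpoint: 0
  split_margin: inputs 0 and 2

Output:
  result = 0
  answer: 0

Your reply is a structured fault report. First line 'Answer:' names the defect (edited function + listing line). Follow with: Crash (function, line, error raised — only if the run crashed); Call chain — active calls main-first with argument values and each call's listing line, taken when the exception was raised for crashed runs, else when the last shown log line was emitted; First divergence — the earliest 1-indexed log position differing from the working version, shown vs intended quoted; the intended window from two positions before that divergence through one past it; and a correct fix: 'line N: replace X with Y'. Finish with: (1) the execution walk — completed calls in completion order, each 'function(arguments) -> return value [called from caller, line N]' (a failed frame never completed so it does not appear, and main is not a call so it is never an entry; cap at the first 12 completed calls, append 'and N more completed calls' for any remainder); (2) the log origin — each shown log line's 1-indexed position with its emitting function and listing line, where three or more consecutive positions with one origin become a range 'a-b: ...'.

Answer: the defect is in clip_value at line 14.
The tell: At log position 5 the runs split — shown 'clip_value done: 0', but the working version logs 'clip_value done: 33'.
Call chain: main -> split_margin(0, 2) (called at line 46).
First divergence: position 5 — the shown line 'clip_value done: 0' should read 'clip_value done: 33'.
Intended log window:
  3: leaving fold_scores with 1
  4: enter clip_value: 5 items against 2
  5: clip_value done: 33
  6: combined inputs 1 / 33
Execution walk:
  fold_scores([2, 1, 10, 11, 12]) -> 1  [called from main, line 41]
  clip_value([2, 1, 10, 11, 12], 2) -> 0  [called from main, line 42]
  settle_round(1, 1) -> 0  [called from probe_limits, line 29]
  probe_limits(1, 0) -> 0  [called from main, line 44]
  split_margin(0, 2) -> 0  [called from main, line 46]
Origin of each log line:
  1 — main, line 40
  2 — fold_scores, line 2
  3 — fold_scores, line 7
  4 — clip_value, line 11
  5 — clip_value, line 16
  6 — main, line 43
  7 — probe_limits, line 26
  8 — settle_round, line 20
  9 — main, line 45
  10 — split_margin, line 32
A correct fix: line 14: replace `base` with `rate`.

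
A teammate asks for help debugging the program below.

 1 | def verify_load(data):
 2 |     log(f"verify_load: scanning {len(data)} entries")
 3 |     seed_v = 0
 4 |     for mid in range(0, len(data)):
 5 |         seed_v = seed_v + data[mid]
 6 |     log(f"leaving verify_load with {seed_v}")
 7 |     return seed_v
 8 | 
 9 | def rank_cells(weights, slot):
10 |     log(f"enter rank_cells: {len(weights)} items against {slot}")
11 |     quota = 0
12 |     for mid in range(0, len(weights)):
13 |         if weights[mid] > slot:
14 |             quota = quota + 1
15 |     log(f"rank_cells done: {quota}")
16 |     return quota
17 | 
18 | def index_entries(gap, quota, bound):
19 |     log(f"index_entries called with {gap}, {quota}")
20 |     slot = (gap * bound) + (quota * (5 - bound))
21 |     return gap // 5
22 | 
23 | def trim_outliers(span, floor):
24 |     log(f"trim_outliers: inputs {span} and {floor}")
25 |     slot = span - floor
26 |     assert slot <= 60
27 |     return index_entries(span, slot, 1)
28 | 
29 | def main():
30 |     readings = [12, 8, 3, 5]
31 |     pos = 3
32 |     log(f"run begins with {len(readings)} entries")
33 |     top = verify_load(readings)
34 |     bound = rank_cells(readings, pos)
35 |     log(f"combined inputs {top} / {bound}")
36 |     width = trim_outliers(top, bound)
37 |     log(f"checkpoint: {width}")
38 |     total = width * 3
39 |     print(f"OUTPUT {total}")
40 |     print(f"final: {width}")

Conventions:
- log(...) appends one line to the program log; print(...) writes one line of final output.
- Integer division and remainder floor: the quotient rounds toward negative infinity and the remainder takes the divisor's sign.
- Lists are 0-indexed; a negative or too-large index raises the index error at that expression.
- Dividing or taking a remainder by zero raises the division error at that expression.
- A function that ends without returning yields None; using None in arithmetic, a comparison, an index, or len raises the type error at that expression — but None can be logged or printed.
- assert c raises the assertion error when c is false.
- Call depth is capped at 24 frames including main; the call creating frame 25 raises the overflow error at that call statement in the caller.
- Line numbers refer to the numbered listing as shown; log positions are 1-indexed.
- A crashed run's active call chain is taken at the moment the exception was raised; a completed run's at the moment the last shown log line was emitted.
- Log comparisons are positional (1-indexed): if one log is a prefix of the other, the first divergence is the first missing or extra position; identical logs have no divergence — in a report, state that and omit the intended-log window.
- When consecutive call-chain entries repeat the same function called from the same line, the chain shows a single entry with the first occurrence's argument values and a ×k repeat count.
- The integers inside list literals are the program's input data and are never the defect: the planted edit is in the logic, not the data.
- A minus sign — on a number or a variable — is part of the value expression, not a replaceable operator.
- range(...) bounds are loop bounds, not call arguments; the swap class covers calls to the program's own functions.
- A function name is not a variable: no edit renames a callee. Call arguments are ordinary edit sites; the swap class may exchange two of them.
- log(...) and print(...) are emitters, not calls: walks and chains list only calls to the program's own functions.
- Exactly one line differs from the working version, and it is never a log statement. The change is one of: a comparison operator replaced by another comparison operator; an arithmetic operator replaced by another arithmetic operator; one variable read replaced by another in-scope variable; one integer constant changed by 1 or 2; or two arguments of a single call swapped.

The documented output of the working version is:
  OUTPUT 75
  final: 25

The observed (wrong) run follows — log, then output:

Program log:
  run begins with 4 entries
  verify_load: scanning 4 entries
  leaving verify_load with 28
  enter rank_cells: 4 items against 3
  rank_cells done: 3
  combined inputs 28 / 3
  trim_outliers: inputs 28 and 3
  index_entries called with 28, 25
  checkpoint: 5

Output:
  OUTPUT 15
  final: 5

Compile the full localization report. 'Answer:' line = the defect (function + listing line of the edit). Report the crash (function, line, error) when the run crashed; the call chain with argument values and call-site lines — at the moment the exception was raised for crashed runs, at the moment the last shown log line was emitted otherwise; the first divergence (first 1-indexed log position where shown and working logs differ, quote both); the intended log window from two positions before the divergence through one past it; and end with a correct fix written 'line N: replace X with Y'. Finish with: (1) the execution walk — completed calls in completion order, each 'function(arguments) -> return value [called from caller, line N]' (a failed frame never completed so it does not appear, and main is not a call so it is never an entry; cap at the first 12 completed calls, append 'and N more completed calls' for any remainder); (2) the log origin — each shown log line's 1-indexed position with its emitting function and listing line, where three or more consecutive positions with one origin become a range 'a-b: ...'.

Answer: the defect is in index_entries at line 21.
Key observation: The earliest visible damage is log position 9 — 'checkpoint: 5' rather than the intended 'checkpoint: 25'.
Call chain: main.
First divergence: position 9; shown 'checkpoint: 5' vs intended 'checkpoint: 25'.
Intended log window:
  7: trim_outliers: inputs 28 and 3
  8: index_entries called with 28, 25
  9: checkpoint: 25
Execution walk:
  verify_load([12, 8, 3, 5]) -> 28  [called from main, line 33]
  rank_cells([12, 8, 3, 5], 3) -> 3  [called from main, line 34]
  index_entries(28, 25, 1) -> 5  [called from trim_outliers, line 27]
  trim_outliers(28, 3) -> 5  [called from main, line 36]
Log line origins:
  1: emitted by main (line 32)
  2: emitted by verify_load (line 2)
  3: emitted by verify_load (line 6)
  4: emitted by rank_cells (line 10)
  5: emitted by rank_cells (line 15)
  6: emitted by main (line 35)
  7: emitted by trim_outliers (line 24)
  8: emitted by index_entries (line 19)
  9: emitted by main (line 37)
A correct fix: line 21: replace `gap` with `slot`.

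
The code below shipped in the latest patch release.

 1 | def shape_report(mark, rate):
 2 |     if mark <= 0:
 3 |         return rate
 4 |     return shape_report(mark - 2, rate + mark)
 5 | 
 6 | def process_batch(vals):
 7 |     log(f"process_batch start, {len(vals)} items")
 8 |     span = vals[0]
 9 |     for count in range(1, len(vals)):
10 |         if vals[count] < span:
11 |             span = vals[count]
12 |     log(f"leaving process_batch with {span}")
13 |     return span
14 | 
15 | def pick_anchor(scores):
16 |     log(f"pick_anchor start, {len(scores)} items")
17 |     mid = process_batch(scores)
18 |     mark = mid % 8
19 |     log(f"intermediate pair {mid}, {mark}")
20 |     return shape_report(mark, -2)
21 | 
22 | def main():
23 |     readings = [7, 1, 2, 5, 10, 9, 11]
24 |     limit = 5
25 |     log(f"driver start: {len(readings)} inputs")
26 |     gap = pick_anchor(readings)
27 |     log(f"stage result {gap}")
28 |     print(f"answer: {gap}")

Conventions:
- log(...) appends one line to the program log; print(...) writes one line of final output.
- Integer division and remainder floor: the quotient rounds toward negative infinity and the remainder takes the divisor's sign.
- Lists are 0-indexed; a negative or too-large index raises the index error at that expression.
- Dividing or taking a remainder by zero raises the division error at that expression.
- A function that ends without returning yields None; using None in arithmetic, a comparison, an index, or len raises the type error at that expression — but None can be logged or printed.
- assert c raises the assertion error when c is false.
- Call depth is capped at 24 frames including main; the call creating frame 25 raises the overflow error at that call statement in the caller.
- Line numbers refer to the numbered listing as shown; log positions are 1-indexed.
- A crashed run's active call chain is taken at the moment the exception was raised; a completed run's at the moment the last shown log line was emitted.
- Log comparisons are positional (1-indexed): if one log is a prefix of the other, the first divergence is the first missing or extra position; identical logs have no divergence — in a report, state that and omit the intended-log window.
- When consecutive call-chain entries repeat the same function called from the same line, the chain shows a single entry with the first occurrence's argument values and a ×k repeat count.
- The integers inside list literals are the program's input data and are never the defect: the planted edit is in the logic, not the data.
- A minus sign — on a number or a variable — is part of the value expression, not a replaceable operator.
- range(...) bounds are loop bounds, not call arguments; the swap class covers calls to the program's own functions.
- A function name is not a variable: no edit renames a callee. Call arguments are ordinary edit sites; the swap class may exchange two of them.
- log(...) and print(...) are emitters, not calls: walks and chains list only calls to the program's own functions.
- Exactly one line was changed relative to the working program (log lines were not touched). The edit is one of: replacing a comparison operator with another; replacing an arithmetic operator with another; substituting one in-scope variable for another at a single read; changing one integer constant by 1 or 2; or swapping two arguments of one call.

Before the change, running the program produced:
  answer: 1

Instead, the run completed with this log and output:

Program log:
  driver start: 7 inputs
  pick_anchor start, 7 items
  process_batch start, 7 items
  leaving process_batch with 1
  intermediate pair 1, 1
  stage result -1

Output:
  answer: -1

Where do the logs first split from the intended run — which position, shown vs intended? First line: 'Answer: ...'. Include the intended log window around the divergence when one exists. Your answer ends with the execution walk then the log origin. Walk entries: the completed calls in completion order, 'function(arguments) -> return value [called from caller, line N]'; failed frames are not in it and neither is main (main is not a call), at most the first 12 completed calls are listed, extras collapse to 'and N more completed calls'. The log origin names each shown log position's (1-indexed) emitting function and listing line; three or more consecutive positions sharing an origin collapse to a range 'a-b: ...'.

Answer: position 6 — shown 'stage result -1', intended 'stage result 1'.
Intended log window:
  4: leaving process_batch with 1
  5: intermediate pair 1, 1
  6: stage result 1
Execution walk:
  process_batch([7, 1, 2, 5, 10, 9, 11]) -> 1  [called from pick_anchor, line 17]
  shape_report(-1, -1) -> -1  [called from shape_report, line 4]
  shape_report(1, -2) -> -1  [called from pick_anchor, line 20]
  pick_anchor([7, 1, 2, 5, 10, 9, 11]) -> -1  [called from main, line 26]
Log origin:
  1: logged in main at line 25
  2: logged in pick_anchor at line 16
  3: logged in process_batch at line 7
  4: logged in process_batch at line 12
  5: logged in pick_anchor at line 19
  6: logged in main at line 27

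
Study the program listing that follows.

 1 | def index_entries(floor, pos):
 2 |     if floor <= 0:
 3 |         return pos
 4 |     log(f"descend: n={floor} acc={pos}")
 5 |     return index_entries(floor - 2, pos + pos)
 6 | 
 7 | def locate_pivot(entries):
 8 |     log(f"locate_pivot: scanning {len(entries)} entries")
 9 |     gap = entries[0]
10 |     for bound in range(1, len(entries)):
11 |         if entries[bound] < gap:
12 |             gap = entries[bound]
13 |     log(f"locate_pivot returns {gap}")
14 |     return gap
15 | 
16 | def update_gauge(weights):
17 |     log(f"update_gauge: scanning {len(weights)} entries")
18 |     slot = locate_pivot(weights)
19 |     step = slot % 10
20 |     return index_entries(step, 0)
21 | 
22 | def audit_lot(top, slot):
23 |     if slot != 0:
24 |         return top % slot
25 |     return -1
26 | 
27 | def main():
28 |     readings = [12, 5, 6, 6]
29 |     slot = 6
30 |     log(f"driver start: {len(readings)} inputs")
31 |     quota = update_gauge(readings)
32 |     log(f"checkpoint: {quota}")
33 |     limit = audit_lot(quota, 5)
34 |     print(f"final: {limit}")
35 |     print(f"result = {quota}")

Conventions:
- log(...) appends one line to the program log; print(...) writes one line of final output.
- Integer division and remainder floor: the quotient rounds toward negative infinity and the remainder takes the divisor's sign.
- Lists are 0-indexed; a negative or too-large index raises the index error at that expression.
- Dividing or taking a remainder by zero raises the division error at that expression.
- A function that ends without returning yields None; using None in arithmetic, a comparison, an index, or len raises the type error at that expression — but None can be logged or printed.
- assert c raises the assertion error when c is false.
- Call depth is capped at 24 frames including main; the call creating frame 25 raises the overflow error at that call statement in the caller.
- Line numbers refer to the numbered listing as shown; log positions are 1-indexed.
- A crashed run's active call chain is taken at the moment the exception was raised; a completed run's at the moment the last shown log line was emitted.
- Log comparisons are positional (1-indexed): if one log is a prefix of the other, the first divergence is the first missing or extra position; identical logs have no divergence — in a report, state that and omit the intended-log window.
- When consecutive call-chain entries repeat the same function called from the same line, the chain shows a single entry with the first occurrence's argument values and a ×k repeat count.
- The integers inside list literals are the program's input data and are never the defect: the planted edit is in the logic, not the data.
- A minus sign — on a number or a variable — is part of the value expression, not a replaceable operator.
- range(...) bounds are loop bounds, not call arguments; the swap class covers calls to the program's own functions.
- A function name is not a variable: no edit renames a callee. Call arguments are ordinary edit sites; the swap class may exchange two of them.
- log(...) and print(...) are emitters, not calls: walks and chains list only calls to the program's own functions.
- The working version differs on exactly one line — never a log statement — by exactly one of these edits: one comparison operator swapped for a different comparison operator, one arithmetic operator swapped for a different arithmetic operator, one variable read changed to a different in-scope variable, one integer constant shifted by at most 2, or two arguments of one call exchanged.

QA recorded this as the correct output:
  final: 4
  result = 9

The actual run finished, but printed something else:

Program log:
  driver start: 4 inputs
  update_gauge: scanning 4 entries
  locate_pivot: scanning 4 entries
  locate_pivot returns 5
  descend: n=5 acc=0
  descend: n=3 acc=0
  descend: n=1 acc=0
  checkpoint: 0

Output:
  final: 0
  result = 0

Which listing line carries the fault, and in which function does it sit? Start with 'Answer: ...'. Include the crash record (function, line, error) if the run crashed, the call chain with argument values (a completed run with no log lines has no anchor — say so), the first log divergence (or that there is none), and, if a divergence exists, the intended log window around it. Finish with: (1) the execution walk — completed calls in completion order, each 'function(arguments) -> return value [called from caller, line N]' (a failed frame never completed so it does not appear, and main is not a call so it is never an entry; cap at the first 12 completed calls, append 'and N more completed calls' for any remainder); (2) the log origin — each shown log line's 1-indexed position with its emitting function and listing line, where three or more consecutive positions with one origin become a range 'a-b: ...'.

Answer: the defect is in index_entries at line 5.
Core observation: At log position 6 the runs split — shown 'descend: n=3 acc=0', but the working version logs 'descend: n=3 acc=5'.
Call chain: main.
First divergence: position 6; shown 'descend: n=3 acc=0' vs intended 'descend: n=3 acc=5'.
Intended log window:
  4: locate_pivot returns 5
  5: descend: n=5 acc=0
  6: descend: n=3 acc=5
  7: descend: n=1 acc=8
Execution walk:
  locate_pivot([12, 5, 6, 6]) -> 5  [called from update_gauge, line 18]
  index_entries(-1, 0) -> 0  [called from index_entries, line 5]
  index_entries(1, 0) -> 0  [called from index_entries, line 5]
  index_entries(3, 0) -> 0  [called from index_entries, line 5]
  index_entries(5, 0) -> 0  [called from update_gauge, line 20]
  update_gauge([12, 5, 6, 6]) -> 0  [called from main, line 31]
  audit_lot(0, 5) -> 0  [called from main, line 33]
Origin of each log line:
  1: from main, line 30
  2: from update_gauge, line 17
  3: from locate_pivot, line 8
  4: from locate_pivot, line 13
  5-7: from index_entries, line 4
  8: from main, line 32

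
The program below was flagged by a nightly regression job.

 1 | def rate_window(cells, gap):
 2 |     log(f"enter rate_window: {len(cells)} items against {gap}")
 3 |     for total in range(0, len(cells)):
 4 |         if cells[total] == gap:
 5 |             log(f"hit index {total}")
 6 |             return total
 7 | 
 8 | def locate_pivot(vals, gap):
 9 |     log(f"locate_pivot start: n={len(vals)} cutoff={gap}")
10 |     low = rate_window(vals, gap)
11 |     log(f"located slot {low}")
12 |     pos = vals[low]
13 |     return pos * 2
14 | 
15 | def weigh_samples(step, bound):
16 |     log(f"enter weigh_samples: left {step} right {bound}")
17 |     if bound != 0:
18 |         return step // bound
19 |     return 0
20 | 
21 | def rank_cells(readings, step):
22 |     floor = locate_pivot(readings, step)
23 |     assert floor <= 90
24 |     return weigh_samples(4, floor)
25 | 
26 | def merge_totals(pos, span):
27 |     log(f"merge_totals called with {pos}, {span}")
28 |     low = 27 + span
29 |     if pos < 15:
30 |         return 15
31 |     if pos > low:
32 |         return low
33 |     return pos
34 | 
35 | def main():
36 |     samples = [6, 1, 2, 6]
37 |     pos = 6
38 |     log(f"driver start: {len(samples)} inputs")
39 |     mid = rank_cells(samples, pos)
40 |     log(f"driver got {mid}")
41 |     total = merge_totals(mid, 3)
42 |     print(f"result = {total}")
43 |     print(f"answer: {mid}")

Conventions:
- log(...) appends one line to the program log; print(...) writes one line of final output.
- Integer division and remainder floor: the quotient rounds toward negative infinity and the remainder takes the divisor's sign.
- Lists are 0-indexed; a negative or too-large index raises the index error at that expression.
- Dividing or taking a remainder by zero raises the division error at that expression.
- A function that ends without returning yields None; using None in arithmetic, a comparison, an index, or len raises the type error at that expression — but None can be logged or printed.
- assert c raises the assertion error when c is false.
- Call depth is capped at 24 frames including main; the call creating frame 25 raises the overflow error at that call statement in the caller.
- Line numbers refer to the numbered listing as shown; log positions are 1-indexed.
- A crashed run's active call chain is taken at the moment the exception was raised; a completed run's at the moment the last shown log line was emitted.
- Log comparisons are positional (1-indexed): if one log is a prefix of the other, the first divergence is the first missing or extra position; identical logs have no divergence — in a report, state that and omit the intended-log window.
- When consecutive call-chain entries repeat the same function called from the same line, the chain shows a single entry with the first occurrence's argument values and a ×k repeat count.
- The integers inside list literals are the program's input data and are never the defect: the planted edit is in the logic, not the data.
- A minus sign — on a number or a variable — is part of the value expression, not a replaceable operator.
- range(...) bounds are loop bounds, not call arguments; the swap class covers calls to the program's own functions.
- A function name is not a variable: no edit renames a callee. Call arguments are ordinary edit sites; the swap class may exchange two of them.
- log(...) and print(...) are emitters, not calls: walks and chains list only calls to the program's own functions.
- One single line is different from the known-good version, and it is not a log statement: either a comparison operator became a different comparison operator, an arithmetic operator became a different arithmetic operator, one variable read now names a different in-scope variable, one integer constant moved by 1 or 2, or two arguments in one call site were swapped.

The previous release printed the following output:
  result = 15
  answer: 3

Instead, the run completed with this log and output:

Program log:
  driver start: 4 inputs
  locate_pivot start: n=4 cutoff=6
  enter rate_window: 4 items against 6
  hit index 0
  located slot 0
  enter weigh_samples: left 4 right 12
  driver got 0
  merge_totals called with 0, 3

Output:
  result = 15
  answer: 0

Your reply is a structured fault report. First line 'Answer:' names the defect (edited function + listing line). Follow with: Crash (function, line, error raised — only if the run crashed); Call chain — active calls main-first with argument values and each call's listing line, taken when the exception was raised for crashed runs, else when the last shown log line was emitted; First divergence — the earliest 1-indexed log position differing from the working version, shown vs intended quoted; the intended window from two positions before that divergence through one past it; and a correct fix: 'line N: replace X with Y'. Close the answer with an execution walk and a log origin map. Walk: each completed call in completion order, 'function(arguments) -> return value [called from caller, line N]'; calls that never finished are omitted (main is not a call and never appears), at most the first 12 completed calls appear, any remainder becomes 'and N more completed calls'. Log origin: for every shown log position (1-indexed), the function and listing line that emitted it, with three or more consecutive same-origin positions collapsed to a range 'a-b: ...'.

Answer: the defect is in rank_cells at line 24.
Key observation: At log position 6 the runs split — shown 'enter weigh_samples: left 4 right 12', but the working version logs 'enter weigh_samples: left 12 right 4'.
Call chain: main -> merge_totals(0, 3) (called at line 41).
First divergence: position 6 — the shown line 'enter weigh_samples: left 4 right 12' should read 'enter weigh_samples: left 12 right 4'.
Intended log window:
  4: hit index 0
  5: located slot 0
  6: enter weigh_samples: left 12 right 4
  7: driver got 3
Execution walk:
  rate_window([6, 1, 2, 6], 6) -> 0  [called from locate_pivot, line 10]
  locate_pivot([6, 1, 2, 6], 6) -> 12  [called from rank_cells, line 22]
  weigh_samples(4, 12) -> 0  [called from rank_cells, line 24]
  rank_cells([6, 1, 2, 6], 6) -> 0  [called from main, line 39]
  merge_totals(0, 3) -> 15  [called from main, line 41]
Log origin:
  1 — main, line 38
  2 — locate_pivot, line 9
  3 — rate_window, line 2
  4 — rate_window, line 5
  5 — locate_pivot, line 11
  6 — weigh_samples, line 16
  7 — main, line 40
  8 — merge_totals, line 27
A correct fix: line 24: replace `weigh_samples(4, floor)` with `weigh_samples(floor, 4)`.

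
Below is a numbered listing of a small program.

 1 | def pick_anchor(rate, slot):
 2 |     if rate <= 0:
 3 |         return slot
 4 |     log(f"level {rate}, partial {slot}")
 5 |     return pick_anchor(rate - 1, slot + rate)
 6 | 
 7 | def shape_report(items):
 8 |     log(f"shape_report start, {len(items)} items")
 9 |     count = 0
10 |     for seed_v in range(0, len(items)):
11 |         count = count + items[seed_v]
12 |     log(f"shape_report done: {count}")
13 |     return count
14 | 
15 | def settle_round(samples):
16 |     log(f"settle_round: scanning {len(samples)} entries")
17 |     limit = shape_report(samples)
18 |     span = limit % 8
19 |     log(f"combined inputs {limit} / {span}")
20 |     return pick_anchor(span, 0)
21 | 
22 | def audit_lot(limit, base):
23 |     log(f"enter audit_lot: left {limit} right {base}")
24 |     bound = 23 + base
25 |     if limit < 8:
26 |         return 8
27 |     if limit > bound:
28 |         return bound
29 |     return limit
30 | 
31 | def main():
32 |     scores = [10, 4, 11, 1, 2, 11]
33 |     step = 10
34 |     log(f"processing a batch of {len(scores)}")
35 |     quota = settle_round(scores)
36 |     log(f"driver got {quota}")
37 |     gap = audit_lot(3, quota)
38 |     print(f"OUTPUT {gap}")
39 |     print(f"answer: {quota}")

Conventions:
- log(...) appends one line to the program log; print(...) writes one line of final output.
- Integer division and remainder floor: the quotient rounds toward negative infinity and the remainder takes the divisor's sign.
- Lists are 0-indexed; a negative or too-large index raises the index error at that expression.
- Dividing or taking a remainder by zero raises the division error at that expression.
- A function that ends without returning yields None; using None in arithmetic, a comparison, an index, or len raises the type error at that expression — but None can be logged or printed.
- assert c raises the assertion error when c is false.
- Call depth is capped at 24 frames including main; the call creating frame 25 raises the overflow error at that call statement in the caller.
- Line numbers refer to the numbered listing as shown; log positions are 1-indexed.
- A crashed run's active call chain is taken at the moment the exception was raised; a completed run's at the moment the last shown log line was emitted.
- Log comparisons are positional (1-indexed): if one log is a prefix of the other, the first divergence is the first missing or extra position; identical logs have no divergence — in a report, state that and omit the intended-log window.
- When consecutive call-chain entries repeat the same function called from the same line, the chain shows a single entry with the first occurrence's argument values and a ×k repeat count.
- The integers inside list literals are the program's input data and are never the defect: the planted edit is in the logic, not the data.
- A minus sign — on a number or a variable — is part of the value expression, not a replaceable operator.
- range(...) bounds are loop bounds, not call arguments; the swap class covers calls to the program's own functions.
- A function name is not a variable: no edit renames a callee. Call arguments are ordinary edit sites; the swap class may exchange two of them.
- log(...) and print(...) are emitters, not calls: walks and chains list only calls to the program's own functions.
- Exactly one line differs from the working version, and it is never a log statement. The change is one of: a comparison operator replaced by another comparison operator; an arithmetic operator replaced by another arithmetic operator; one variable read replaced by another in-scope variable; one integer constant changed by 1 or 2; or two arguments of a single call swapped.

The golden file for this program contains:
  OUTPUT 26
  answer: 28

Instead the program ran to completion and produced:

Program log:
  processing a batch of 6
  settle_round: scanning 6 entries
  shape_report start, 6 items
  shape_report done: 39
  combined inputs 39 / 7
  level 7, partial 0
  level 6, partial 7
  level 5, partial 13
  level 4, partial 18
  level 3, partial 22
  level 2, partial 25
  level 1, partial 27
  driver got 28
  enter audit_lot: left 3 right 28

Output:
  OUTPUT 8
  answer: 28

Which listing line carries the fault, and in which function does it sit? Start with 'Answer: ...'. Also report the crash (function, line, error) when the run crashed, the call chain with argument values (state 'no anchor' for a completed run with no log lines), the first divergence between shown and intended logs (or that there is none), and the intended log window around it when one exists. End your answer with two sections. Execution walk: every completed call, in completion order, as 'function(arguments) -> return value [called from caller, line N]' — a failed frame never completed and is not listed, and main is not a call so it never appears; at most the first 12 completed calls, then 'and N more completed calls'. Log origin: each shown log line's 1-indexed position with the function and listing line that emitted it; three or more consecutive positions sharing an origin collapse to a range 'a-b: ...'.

Answer: the defect is in main at line 37.
Core observation: The earliest visible damage is log position 14 — 'enter audit_lot: left 3 right 28' rather than the intended 'enter audit_lot: left 28 right 3'.
Call chain: main -> audit_lot(3, 28) (called at line 37).
First divergence: position 14 — shown 'enter audit_lot: left 3 right 28', intended 'enter audit_lot: left 28 right 3'.
Intended log window:
  12: level 1, partial 27
  13: driver got 28
  14: enter audit_lot: left 28 right 3
Execution walk:
  shape_report([10, 4, 11, 1, 2, 11]) -> 39  [called from settle_round, line 17]
  pick_anchor(0, 28) -> 28  [called from pick_anchor, line 5]
  pick_anchor(1, 27) -> 28  [called from pick_anchor, line 5]
  pick_anchor(2, 25) -> 28  [called from pick_anchor, line 5]
  pick_anchor(3, 22) -> 28  [called from pick_anchor, line 5]
  pick_anchor(4, 18) -> 28  [called from pick_anchor, line 5]
  pick_anchor(5, 13) -> 28  [called from pick_anchor, line 5]
  pick_anchor(6, 7) -> 28  [called from pick_anchor, line 5]
  pick_anchor(7, 0) -> 28  [called from settle_round, line 20]
  settle_round([10, 4, 11, 1, 2, 11]) -> 28  [called from main, line 35]
  audit_lot(3, 28) -> 8  [called from main, line 37]
Log origins:
  1: from main, line 34
  2: from settle_round, line 16
  3: from shape_report, line 8
  4: from shape_report, line 12
  5: from settle_round, line 19
  6-12: from pick_anchor, line 4
  13: from main, line 36
  14: from audit_lot, line 23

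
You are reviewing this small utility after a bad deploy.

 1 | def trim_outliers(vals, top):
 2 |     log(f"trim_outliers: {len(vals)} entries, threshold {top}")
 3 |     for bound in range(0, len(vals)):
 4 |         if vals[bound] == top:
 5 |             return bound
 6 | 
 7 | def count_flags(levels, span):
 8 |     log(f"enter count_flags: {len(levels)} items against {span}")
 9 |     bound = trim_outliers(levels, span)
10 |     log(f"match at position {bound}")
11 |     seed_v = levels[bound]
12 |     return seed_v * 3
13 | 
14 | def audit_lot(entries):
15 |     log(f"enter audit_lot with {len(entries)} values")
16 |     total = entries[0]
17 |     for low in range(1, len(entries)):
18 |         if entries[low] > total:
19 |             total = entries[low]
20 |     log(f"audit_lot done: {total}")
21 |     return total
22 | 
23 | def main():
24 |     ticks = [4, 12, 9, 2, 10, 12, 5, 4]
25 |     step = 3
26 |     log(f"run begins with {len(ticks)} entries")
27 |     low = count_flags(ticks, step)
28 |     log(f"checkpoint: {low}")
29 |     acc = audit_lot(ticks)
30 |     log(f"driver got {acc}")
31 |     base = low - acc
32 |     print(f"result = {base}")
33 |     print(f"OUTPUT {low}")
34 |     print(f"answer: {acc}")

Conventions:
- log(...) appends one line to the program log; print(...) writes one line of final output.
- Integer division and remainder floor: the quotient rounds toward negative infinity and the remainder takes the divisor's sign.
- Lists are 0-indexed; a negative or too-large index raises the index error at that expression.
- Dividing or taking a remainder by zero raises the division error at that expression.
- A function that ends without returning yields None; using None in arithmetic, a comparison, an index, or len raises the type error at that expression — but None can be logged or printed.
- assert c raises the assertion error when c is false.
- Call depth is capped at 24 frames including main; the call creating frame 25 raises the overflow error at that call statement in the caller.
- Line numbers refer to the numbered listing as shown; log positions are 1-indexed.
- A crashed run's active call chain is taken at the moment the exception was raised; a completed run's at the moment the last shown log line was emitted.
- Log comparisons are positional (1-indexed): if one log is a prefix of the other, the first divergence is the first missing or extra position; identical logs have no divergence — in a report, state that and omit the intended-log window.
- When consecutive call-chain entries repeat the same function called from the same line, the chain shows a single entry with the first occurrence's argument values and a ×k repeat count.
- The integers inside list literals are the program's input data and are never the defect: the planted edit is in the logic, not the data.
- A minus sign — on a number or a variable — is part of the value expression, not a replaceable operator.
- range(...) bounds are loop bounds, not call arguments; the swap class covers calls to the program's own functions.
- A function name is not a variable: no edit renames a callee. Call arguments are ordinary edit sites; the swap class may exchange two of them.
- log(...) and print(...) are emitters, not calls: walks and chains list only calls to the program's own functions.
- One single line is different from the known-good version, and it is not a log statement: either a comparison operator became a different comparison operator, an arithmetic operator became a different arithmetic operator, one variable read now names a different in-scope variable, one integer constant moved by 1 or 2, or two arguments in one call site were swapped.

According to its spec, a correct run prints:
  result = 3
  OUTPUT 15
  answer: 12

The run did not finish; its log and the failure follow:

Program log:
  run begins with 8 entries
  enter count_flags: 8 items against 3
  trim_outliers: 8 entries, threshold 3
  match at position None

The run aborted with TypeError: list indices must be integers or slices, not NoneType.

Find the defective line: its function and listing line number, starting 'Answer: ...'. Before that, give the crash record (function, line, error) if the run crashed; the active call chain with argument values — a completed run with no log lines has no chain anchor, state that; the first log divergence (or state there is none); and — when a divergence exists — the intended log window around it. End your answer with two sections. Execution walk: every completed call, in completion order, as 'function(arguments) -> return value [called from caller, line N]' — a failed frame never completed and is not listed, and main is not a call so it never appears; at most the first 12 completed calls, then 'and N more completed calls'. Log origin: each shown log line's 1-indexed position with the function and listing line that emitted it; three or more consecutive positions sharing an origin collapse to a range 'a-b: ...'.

Answer: the defect is in main at line 25.
Key observation: The earliest visible damage is log position 2 — 'enter count_flags: 8 items against 3' rather than the intended 'enter count_flags: 8 items against 5'.
Crash: count_flags, line 11, TypeError.
Call chain: main -> count_flags([4, 12, 9, 2, 10, 12, 5, 4], 3) (called at line 27).
First divergence: at position 2 the run shows 'enter count_flags: 8 items against 3' where the working version logs 'enter count_flags: 8 items against 5'.
Intended log window:
  1: run begins with 8 entries
  2: enter count_flags: 8 items against 5
  3: trim_outliers: 8 entries, threshold 5
Execution walk:
  trim_outliers([4, 12, 9, 2, 10, 12, 5, 4], 3) -> None  [called from count_flags, line 9]
Log line origins:
  1: from main, line 26
  2: from count_flags, line 8
  3: from trim_outliers, line 2
  4: from count_flags, line 10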